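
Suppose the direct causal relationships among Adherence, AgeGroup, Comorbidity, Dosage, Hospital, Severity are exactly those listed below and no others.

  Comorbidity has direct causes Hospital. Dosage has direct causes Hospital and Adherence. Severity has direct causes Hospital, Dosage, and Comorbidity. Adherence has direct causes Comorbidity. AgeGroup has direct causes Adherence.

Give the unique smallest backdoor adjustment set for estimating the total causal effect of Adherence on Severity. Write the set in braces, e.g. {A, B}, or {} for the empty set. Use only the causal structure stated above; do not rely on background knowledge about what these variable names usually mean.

Variables eligible for adjustment (non-descendants of Adherence, excluding Adherence and Severity): {Comorbidity, Hospital}.
Backdoor paths from Adherence to Severity:
  P1: Adherence <- Comorbidity <- Hospital -> Dosage -> Severity
  P2: Adherence <- Comorbidity <- Hospital -> Severity
  P3: Adherence <- Comorbidity -> Severity
The empty set is not sufficient: P1 (Adherence <- Comorbidity <- Hospital -> Dosage -> Severity) has no collider blocking it and no conditioned non-collider, so it is open.
Try {Comorbidity}:
  P1: blocked at chain node Comorbidity ∈ conditioning set.
  P2: blocked at chain node Comorbidity ∈ conditioning set.
  P3: blocked at fork node Comorbidity ∈ conditioning set.
{Comorbidity} contains no descendant of Adherence and blocks every backdoor path.
No other singleton works — e.g. {Hospital} leaves P3 open — so {Comorbidity} is the unique smallest valid adjustment set.

{Comorbidity}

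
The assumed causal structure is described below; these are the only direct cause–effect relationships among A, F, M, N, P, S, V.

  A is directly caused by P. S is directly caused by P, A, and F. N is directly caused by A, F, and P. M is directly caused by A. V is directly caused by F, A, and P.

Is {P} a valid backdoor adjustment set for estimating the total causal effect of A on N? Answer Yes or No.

Backdoor paths from A to N (paths whose first edge points into A):
  P1: A <- P -> N
  P2: A <- P -> S <- F -> N
  P3: A <- P -> V <- F -> N
Condition 1 (no descendant of A in the set): holds — descendants of A are {M, N, S, V}; none are in {P}.
Condition 2 (every backdoor path blocked by {P}):
  P1: blocked at fork node P ∈ conditioning set.
  P2: blocked at fork node P ∈ conditioning set.
  P3: blocked at fork node P ∈ conditioning set.
{P} satisfies the backdoor criterion.

Yes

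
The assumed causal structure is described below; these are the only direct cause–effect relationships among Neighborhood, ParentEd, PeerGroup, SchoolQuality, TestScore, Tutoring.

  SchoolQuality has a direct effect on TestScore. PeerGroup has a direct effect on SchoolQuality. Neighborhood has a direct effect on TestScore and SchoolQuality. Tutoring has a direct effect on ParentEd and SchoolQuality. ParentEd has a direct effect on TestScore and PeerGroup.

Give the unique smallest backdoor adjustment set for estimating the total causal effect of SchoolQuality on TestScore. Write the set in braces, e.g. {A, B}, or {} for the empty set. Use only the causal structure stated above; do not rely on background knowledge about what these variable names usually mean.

{Neighborhood, ParentEd}

Variables eligible for adjustment (non-descendants of SchoolQuality, excluding SchoolQuality and TestScore): {Neighborhood, ParentEd, PeerGroup, Tutoring}.
Backdoor paths from SchoolQuality to TestScore:
  P1: SchoolQuality <- Tutoring -> ParentEd -> TestScore
  P2: SchoolQuality <- PeerGroup <- ParentEd -> TestScore
  P3: SchoolQuality <- Neighborhood -> TestScore
The empty set is not sufficient: P1 (SchoolQuality <- Tutoring -> ParentEd -> TestScore) has no collider blocking it and no conditioned non-collider, so it is open.
Try {Neighborhood, ParentEd}:
  P1: blocked at chain node ParentEd ∈ conditioning set.
  P2: blocked at fork node ParentEd ∈ conditioning set.
  P3: blocked at fork node Neighborhood ∈ conditioning set.
{Neighborhood, ParentEd} contains no descendant of SchoolQuality and blocks every backdoor path.
Every element of {Neighborhood, ParentEd} is needed (dropping Neighborhood leaves P3 open; dropping ParentEd leaves P1 open), so no proper subset is valid.
Among all size-2 subsets of the eligible variables, only {Neighborhood, ParentEd} blocks every backdoor path, so it is the unique smallest valid adjustment set.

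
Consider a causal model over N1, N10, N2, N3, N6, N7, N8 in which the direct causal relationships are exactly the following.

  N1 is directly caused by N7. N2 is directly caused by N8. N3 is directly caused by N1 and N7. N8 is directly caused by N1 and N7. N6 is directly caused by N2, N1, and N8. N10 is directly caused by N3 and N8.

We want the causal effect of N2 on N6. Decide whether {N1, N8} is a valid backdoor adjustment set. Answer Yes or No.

Backdoor paths from N2 to N6 (paths whose first edge points into N2):
  P1: N2 <- N8 <- N7 -> N1 -> N6
  P2: N2 <- N8 <- N7 -> N3 <- N1 -> N6
  P3: N2 <- N8 <- N1 -> N6
  P4: N2 <- N8 -> N6
  P5: N2 <- N8 -> N10 <- N3 <- N7 -> N1 -> N6
  P6: N2 <- N8 -> N10 <- N3 <- N1 -> N6
Condition 1 (no descendant of N2 in the set): holds — descendants of N2 are {N6}; none are in {N1, N8}.
Condition 2 (every backdoor path blocked by {N1, N8}):
  P1: blocked at chain node N8 ∈ conditioning set.
  P2: blocked at chain node N8 ∈ conditioning set.
  P3: blocked at chain node N8 ∈ conditioning set.
  P4: blocked at fork node N8 ∈ conditioning set.
  P5: blocked at fork node N8 ∈ conditioning set.
  P6: blocked at fork node N8 ∈ conditioning set.
{N1, N8} satisfies the backdoor criterion.

Yes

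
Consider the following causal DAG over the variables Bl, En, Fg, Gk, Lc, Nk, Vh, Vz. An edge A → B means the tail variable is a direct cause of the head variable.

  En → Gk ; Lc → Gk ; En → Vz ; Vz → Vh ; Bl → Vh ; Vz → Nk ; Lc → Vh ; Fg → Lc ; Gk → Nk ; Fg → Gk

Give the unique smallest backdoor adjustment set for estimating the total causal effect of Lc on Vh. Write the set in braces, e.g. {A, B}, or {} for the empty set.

Variables eligible for adjustment (non-descendants of Lc, excluding Lc and Vh): {Bl, En, Fg, Vz}.
Backdoor paths from Lc to Vh:
  P1: Lc <- Fg -> Gk <- En -> Vz -> Vh
  P2: Lc <- Fg -> Gk -> Nk <- Vz -> Vh
Each backdoor path contains an unconditioned collider, so every path is already blocked with the empty conditioning set:
  P1: blocked at collider Gk (neither it nor any descendant is in the conditioning set).
  P2: blocked at collider Nk (neither it nor any descendant is in the conditioning set).
The empty set is therefore the unique smallest valid set.

{}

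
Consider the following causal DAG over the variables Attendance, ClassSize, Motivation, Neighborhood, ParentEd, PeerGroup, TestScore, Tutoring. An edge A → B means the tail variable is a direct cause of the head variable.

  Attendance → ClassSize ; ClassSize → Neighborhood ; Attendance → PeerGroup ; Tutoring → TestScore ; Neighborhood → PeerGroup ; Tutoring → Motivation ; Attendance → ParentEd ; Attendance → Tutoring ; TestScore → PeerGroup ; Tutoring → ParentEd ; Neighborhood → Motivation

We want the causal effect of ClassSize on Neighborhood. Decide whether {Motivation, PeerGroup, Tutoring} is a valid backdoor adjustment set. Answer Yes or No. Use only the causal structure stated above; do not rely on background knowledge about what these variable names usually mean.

No

Backdoor paths from ClassSize to Neighborhood (paths whose first edge points into ClassSize):
  P1: ClassSize <- Attendance -> Tutoring -> TestScore -> PeerGroup <- Neighborhood
  P2: ClassSize <- Attendance -> Tutoring -> Motivation <- Neighborhood
  P3: ClassSize <- Attendance -> PeerGroup <- TestScore <- Tutoring -> Motivation <- Neighborhood
  P4: ClassSize <- Attendance -> PeerGroup <- Neighborhood
  P5: ClassSize <- Attendance -> ParentEd <- Tutoring -> TestScore -> PeerGroup <- Neighborhood
  P6: ClassSize <- Attendance -> ParentEd <- Tutoring -> Motivation <- Neighborhood
Condition 1 (no descendant of ClassSize in the set): FAILS — Motivation and PeerGroup are descendants of ClassSize.
Condition 2 (every backdoor path blocked by {Motivation, PeerGroup, Tutoring}):
  P1: blocked at chain node Tutoring ∈ conditioning set.
  P2: blocked at chain node Tutoring ∈ conditioning set.
  P3: blocked at fork node Tutoring ∈ conditioning set.
  P4: open — collider(s) PeerGroup are conditioned on (or have a conditioned descendant) and no non-collider on the path is in the set.
  P5: blocked at collider ParentEd (neither it nor any descendant is in the conditioning set).
  P6: blocked at collider ParentEd (neither it nor any descendant is in the conditioning set).
{Motivation, PeerGroup, Tutoring} does not satisfy the backdoor criterion.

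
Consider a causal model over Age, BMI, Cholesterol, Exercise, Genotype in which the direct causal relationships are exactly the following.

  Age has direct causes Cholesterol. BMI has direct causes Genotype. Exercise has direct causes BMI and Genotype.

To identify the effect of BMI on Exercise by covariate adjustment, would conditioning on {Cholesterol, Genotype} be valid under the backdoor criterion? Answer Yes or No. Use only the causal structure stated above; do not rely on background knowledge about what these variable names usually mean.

Backdoor paths from BMI to Exercise (paths whose first edge points into BMI):
  P1: BMI <- Genotype -> Exercise
Condition 1 (no descendant of BMI in the set): holds — descendants of BMI are {Exercise}; none are in {Cholesterol, Genotype}.
Condition 2 (every backdoor path blocked by {Cholesterol, Genotype}):
  P1: blocked at fork node Genotype ∈ conditioning set.
{Cholesterol, Genotype} satisfies the backdoor criterion.

Yes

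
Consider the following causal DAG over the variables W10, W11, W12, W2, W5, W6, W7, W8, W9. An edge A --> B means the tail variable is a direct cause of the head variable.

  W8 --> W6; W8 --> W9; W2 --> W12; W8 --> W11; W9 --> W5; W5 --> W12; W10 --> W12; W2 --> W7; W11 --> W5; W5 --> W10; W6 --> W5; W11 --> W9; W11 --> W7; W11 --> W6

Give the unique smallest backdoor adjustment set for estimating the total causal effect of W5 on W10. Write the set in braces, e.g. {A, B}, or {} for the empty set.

Variables eligible for adjustment (non-descendants of W5, excluding W5 and W10): {W11, W2, W6, W7, W8, W9}.
Backdoor paths from W5 to W10:
  P1: W5 <- W11 -> W7 <- W2 -> W12 <- W10
  P2: W5 <- W9 <- W8 -> W11 -> W7 <- W2 -> W12 <- W10
  P3: W5 <- W9 <- W8 -> W6 <- W11 -> W7 <- W2 -> W12 <- W10
  P4: W5 <- W9 <- W11 -> W7 <- W2 -> W12 <- W10
  P5: W5 <- W6 <- W8 -> W11 -> W7 <- W2 -> W12 <- W10
  P6: W5 <- W6 <- W8 -> W9 <- W11 -> W7 <- W2 -> W12 <- W10
  P7: W5 <- W6 <- W11 -> W7 <- W2 -> W12 <- W10
Each backdoor path contains an unconditioned collider, so every path is already blocked with the empty conditioning set:
  P1: blocked at collider W7 (neither it nor any descendant is in the conditioning set).
  P2: blocked at collider W7 (neither it nor any descendant is in the conditioning set).
  P3: blocked at collider W6 (neither it nor any descendant is in the conditioning set).
  P4: blocked at collider W7 (neither it nor any descendant is in the conditioning set).
  P5: blocked at collider W7 (neither it nor any descendant is in the conditioning set).
  P6: blocked at collider W9 (neither it nor any descendant is in the conditioning set).
  P7: blocked at collider W7 (neither it nor any descendant is in the conditioning set).
The empty set is therefore the unique smallest valid set.

{}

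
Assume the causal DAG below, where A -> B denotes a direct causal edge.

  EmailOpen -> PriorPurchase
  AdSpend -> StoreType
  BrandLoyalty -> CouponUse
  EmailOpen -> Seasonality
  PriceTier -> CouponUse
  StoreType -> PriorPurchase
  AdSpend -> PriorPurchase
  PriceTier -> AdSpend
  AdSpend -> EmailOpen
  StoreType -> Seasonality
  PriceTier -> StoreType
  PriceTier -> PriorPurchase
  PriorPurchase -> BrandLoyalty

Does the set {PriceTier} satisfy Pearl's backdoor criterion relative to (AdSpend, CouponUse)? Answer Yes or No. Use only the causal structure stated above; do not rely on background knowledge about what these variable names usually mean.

Yes

Backdoor paths from AdSpend to CouponUse (paths whose first edge points into AdSpend):
  P1: AdSpend <- PriceTier -> StoreType -> PriorPurchase -> BrandLoyalty -> CouponUse
  P2: AdSpend <- PriceTier -> StoreType -> Seasonality <- EmailOpen -> PriorPurchase -> BrandLoyalty -> CouponUse
  P3: AdSpend <- PriceTier -> PriorPurchase -> BrandLoyalty -> CouponUse
  P4: AdSpend <- PriceTier -> CouponUse
Condition 1 (no descendant of AdSpend in the set): holds — descendants of AdSpend are {BrandLoyalty, CouponUse, EmailOpen, PriorPurchase, Seasonality, StoreType}; none are in {PriceTier}.
Condition 2 (every backdoor path blocked by {PriceTier}):
  P1: blocked at fork node PriceTier ∈ conditioning set.
  P2: blocked at fork node PriceTier ∈ conditioning set.
  P3: blocked at fork node PriceTier ∈ conditioning set.
  P4: blocked at fork node PriceTier ∈ conditioning set.
{PriceTier} satisfies the backdoor criterion.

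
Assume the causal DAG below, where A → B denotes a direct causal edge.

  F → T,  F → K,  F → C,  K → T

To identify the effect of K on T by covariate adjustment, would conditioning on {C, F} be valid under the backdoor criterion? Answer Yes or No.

Yes

Backdoor paths from K to T (paths whose first edge points into K):
  P1: K <- F -> T
Condition 1 (no descendant of K in the set): holds — descendants of K are {T}; none are in {C, F}.
Condition 2 (every backdoor path blocked by {C, F}):
  P1: blocked at fork node F ∈ conditioning set.
{C, F} satisfies the backdoor criterion.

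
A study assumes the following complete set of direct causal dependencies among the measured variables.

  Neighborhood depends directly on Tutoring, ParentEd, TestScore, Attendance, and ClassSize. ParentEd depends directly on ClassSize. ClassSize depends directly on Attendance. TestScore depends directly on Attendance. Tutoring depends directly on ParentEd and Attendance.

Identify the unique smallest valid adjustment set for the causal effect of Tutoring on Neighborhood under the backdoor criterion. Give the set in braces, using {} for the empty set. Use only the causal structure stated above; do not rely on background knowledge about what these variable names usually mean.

{Attendance, ParentEd}

Variables eligible for adjustment (non-descendants of Tutoring, excluding Tutoring and Neighborhood): {Attendance, ClassSize, ParentEd, TestScore}.
Backdoor paths from Tutoring to Neighborhood:
  P1: Tutoring <- Attendance -> TestScore -> Neighborhood
  P2: Tutoring <- Attendance -> ClassSize -> ParentEd -> Neighborhood
  P3: Tutoring <- Attendance -> ClassSize -> Neighborhood
  P4: Tutoring <- Attendance -> Neighborhood
  P5: Tutoring <- ParentEd <- ClassSize <- Attendance -> TestScore -> Neighborhood
  P6: Tutoring <- ParentEd <- ClassSize <- Attendance -> Neighborhood
  P7: Tutoring <- ParentEd <- ClassSize -> Neighborhood
  P8: Tutoring <- ParentEd -> Neighborhood
The empty set is not sufficient: P1 (Tutoring <- Attendance -> TestScore -> Neighborhood) has no collider blocking it and no conditioned non-collider, so it is open.
Try {Attendance, ParentEd}:
  P1: blocked at fork node Attendance ∈ conditioning set.
  P2: blocked at fork node Attendance ∈ conditioning set.
  P3: blocked at fork node Attendance ∈ conditioning set.
  P4: blocked at fork node Attendance ∈ conditioning set.
  P5: blocked at chain node ParentEd ∈ conditioning set.
  P6: blocked at chain node ParentEd ∈ conditioning set.
  P7: blocked at chain node ParentEd ∈ conditioning set.
  P8: blocked at fork node ParentEd ∈ conditioning set.
{Attendance, ParentEd} contains no descendant of Tutoring and blocks every backdoor path.
Every element of {Attendance, ParentEd} is needed (dropping Attendance leaves P1 open; dropping ParentEd leaves P7 open), so no proper subset is valid.
Among all size-2 subsets of the eligible variables, only {Attendance, ParentEd} blocks every backdoor path, so it is the unique smallest valid adjustment set.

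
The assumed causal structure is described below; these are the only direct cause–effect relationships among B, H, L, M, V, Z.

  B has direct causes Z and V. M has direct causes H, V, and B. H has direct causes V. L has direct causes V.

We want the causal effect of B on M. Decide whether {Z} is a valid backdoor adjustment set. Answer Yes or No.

Backdoor paths from B to M (paths whose first edge points into B):
  P1: B <- V -> H -> M
  P2: B <- V -> M
Condition 1 (no descendant of B in the set): holds — descendants of B are {M}; none are in {Z}.
Condition 2 (every backdoor path blocked by {Z}):
  P1: open — no interior node is in the conditioning set.
  P2: open — no interior node is in the conditioning set.
{Z} does not satisfy the backdoor criterion.

No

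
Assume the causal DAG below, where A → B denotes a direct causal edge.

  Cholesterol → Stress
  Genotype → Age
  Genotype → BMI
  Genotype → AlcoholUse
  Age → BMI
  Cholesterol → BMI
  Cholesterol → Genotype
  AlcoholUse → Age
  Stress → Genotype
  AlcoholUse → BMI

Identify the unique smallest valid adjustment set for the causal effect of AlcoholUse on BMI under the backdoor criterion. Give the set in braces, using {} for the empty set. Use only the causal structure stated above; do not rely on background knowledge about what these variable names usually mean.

{Genotype}

Variables eligible for adjustment (non-descendants of AlcoholUse, excluding AlcoholUse and BMI): {Cholesterol, Genotype, Stress}.
Backdoor paths from AlcoholUse to BMI:
  P1: AlcoholUse <- Genotype <- Cholesterol -> BMI
  P2: AlcoholUse <- Genotype <- Stress <- Cholesterol -> BMI
  P3: AlcoholUse <- Genotype -> Age -> BMI
  P4: AlcoholUse <- Genotype -> BMI
The empty set is not sufficient: P1 (AlcoholUse <- Genotype <- Cholesterol -> BMI) has no collider blocking it and no conditioned non-collider, so it is open.
Try {Genotype}:
  P1: blocked at chain node Genotype ∈ conditioning set.
  P2: blocked at chain node Genotype ∈ conditioning set.
  P3: blocked at fork node Genotype ∈ conditioning set.
  P4: blocked at fork node Genotype ∈ conditioning set.
{Genotype} contains no descendant of AlcoholUse and blocks every backdoor path.
No other singleton works — e.g. {Cholesterol} leaves P3 open — so {Genotype} is the unique smallest valid adjustment set.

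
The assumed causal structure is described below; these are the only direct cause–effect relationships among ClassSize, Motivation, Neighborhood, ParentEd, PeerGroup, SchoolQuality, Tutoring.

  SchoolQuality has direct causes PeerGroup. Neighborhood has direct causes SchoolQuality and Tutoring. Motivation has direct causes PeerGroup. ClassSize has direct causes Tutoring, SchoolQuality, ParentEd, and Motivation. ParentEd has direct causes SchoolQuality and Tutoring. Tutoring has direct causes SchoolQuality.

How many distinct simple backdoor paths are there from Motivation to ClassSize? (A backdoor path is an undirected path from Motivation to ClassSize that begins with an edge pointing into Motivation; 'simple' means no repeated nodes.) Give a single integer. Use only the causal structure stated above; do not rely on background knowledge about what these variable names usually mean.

A backdoor path from Motivation to ClassSize is any simple undirected path whose first edge points into Motivation (i.e. leaves Motivation via a parent).
Parents of Motivation: {PeerGroup}.
Enumerating:
  P1: Motivation <- PeerGroup -> SchoolQuality -> Tutoring -> ParentEd -> ClassSize
  P2: Motivation <- PeerGroup -> SchoolQuality -> Tutoring -> ClassSize
  P3: Motivation <- PeerGroup -> SchoolQuality -> Neighborhood <- Tutoring -> ParentEd -> ClassSize
  P4: Motivation <- PeerGroup -> SchoolQuality -> Neighborhood <- Tutoring -> ClassSize
  P5: Motivation <- PeerGroup -> SchoolQuality -> ParentEd <- Tutoring -> ClassSize
  P6: Motivation <- PeerGroup -> SchoolQuality -> ParentEd -> ClassSize
  P7: Motivation <- PeerGroup -> SchoolQuality -> ClassSize
That exhausts the simple backdoor paths. Count: 7.

7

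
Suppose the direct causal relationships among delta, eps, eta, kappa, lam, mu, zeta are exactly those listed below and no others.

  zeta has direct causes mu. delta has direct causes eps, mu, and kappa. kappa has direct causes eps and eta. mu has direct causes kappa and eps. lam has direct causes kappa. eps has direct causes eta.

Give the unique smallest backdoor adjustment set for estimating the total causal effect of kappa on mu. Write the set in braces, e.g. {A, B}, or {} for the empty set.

Variables eligible for adjustment (non-descendants of kappa, excluding kappa and mu): {eps, eta}.
Backdoor paths from kappa to mu:
  P1: kappa <- eta -> eps -> mu
  P2: kappa <- eta -> eps -> delta <- mu
  P3: kappa <- eps -> mu
  P4: kappa <- eps -> delta <- mu
The empty set is not sufficient: P1 (kappa <- eta -> eps -> mu) has no collider blocking it and no conditioned non-collider, so it is open.
Try {eps}:
  P1: blocked at chain node eps ∈ conditioning set.
  P2: blocked at chain node eps ∈ conditioning set.
  P3: blocked at fork node eps ∈ conditioning set.
  P4: blocked at fork node eps ∈ conditioning set.
{eps} contains no descendant of kappa and blocks every backdoor path.
No other singleton works — e.g. {eta} leaves P3 open — so {eps} is the unique smallest valid adjustment set.

{eps}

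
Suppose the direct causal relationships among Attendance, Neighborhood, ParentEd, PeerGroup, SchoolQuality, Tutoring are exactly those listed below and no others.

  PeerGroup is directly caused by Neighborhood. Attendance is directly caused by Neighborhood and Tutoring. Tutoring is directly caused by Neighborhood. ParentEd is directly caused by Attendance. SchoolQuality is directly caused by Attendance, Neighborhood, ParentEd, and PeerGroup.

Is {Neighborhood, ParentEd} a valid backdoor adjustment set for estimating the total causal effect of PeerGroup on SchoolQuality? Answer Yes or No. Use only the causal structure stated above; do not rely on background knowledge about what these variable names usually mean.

Backdoor paths from PeerGroup to SchoolQuality (paths whose first edge points into PeerGroup):
  P1: PeerGroup <- Neighborhood -> Tutoring -> Attendance -> ParentEd -> SchoolQuality
  P2: PeerGroup <- Neighborhood -> Tutoring -> Attendance -> SchoolQuality
  P3: PeerGroup <- Neighborhood -> Attendance -> ParentEd -> SchoolQuality
  P4: PeerGroup <- Neighborhood -> Attendance -> SchoolQuality
  P5: PeerGroup <- Neighborhood -> SchoolQuality
Condition 1 (no descendant of PeerGroup in the set): holds — descendants of PeerGroup are {SchoolQuality}; none are in {Neighborhood, ParentEd}.
Condition 2 (every backdoor path blocked by {Neighborhood, ParentEd}):
  P1: blocked at fork node Neighborhood ∈ conditioning set.
  P2: blocked at fork node Neighborhood ∈ conditioning set.
  P3: blocked at fork node Neighborhood ∈ conditioning set.
  P4: blocked at fork node Neighborhood ∈ conditioning set.
  P5: blocked at fork node Neighborhood ∈ conditioning set.
{Neighborhood, ParentEd} satisfies the backdoor criterion.

Yes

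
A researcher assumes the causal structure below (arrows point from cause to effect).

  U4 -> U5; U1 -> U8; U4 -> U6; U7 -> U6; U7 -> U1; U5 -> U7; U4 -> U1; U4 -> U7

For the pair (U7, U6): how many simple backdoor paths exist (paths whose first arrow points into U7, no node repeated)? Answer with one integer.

A backdoor path from U7 to U6 is any simple undirected path whose first edge points into U7 (i.e. leaves U7 via a parent).
Parents of U7: {U4, U5}.
Enumerating:
  P1: U7 <- U4 -> U6
  P2: U7 <- U5 <- U4 -> U6
That exhausts the simple backdoor paths. Count: 2.

2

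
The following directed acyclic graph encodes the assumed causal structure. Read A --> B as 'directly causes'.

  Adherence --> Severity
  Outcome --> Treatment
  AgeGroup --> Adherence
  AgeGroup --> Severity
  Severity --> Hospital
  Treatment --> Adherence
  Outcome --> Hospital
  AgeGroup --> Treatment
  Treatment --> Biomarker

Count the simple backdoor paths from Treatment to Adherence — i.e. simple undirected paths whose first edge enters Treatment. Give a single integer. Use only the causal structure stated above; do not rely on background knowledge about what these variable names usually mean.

A backdoor path from Treatment to Adherence is any simple undirected path whose first edge points into Treatment (i.e. leaves Treatment via a parent).
Parents of Treatment: {AgeGroup, Outcome}.
Enumerating:
  P1: Treatment <- AgeGroup -> Adherence
  P2: Treatment <- AgeGroup -> Severity <- Adherence
  P3: Treatment <- Outcome -> Hospital <- Severity <- AgeGroup -> Adherence
  P4: Treatment <- Outcome -> Hospital <- Severity <- Adherence
That exhausts the simple backdoor paths. Count: 4.

4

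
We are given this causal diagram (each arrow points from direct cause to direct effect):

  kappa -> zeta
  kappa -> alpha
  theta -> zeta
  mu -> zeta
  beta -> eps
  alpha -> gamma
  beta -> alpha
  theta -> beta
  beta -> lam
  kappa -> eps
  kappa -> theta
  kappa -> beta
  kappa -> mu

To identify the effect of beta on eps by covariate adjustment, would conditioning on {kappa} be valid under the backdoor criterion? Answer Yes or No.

Backdoor paths from beta to eps (paths whose first edge points into beta):
  P1: beta <- kappa -> eps
  P2: beta <- theta <- kappa -> eps
  P3: beta <- theta -> zeta <- kappa -> eps
  P4: beta <- theta -> zeta <- mu <- kappa -> eps
Condition 1 (no descendant of beta in the set): holds — descendants of beta are {alpha, eps, gamma, lam}; none are in {kappa}.
Condition 2 (every backdoor path blocked by {kappa}):
  P1: blocked at fork node kappa ∈ conditioning set.
  P2: blocked at fork node kappa ∈ conditioning set.
  P3: blocked at collider zeta (neither it nor any descendant is in the conditioning set).
  P4: blocked at collider zeta (neither it nor any descendant is in the conditioning set).
{kappa} satisfies the backdoor criterion.

Yes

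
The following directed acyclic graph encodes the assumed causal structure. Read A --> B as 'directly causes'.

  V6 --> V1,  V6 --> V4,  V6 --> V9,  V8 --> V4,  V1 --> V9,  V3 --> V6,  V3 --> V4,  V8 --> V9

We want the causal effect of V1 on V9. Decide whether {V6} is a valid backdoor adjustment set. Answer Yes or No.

Yes

Backdoor paths from V1 to V9 (paths whose first edge points into V1):
  P1: V1 <- V6 <- V3 -> V4 <- V8 -> V9
  P2: V1 <- V6 -> V4 <- V8 -> V9
  P3: V1 <- V6 -> V9
Condition 1 (no descendant of V1 in the set): holds — descendants of V1 are {V9}; none are in {V6}.
Condition 2 (every backdoor path blocked by {V6}):
  P1: blocked at chain node V6 ∈ conditioning set.
  P2: blocked at fork node V6 ∈ conditioning set.
  P3: blocked at fork node V6 ∈ conditioning set.
{V6} satisfies the backdoor criterion.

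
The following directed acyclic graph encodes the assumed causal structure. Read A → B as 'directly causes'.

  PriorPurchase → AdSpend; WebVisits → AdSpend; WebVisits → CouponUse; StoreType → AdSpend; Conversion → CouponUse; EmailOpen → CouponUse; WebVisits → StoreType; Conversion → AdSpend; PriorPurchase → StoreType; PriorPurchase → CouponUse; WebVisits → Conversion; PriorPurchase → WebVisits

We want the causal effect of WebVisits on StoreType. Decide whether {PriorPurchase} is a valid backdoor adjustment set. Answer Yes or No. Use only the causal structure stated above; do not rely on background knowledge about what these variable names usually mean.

Backdoor paths from WebVisits to StoreType (paths whose first edge points into WebVisits):
  P1: WebVisits <- PriorPurchase -> StoreType
  P2: WebVisits <- PriorPurchase -> AdSpend <- StoreType
  P3: WebVisits <- PriorPurchase -> CouponUse <- Conversion -> AdSpend <- StoreType
Condition 1 (no descendant of WebVisits in the set): holds — descendants of WebVisits are {AdSpend, Conversion, CouponUse, StoreType}; none are in {PriorPurchase}.
Condition 2 (every backdoor path blocked by {PriorPurchase}):
  P1: blocked at fork node PriorPurchase ∈ conditioning set.
  P2: blocked at fork node PriorPurchase ∈ conditioning set.
  P3: blocked at fork node PriorPurchase ∈ conditioning set.
{PriorPurchase} satisfies the backdoor criterion.

Yes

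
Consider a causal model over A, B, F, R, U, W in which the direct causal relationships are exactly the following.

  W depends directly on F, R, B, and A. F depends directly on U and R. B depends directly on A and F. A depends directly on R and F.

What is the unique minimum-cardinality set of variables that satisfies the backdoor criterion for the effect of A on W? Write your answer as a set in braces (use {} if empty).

Variables eligible for adjustment (non-descendants of A, excluding A and W): {F, R, U}.
Backdoor paths from A to W:
  P1: A <- R -> F -> B -> W
  P2: A <- R -> F -> W
  P3: A <- R -> W
  P4: A <- F <- R -> W
  P5: A <- F -> B -> W
  P6: A <- F -> W
The empty set is not sufficient: P1 (A <- R -> F -> B -> W) has no collider blocking it and no conditioned non-collider, so it is open.
Try {F, R}:
  P1: blocked at fork node R ∈ conditioning set.
  P2: blocked at fork node R ∈ conditioning set.
  P3: blocked at fork node R ∈ conditioning set.
  P4: blocked at chain node F ∈ conditioning set.
  P5: blocked at fork node F ∈ conditioning set.
  P6: blocked at fork node F ∈ conditioning set.
{F, R} contains no descendant of A and blocks every backdoor path.
Every element of {F, R} is needed (dropping F leaves P5 open; dropping R leaves P3 open), so no proper subset is valid.
Among all size-2 subsets of the eligible variables, only {F, R} blocks every backdoor path, so it is the unique smallest valid adjustment set.

{F, R}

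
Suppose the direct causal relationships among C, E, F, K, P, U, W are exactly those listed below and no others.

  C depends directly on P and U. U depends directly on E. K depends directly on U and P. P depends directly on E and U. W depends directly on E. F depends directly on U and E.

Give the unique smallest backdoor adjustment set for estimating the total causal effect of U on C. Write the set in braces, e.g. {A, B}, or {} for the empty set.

Variables eligible for adjustment (non-descendants of U, excluding U and C): {E, W}.
Backdoor paths from U to C:
  P1: U <- E -> P -> C
The empty set is not sufficient: P1 (U <- E -> P -> C) has no collider blocking it and no conditioned non-collider, so it is open.
Try {E}:
  P1: blocked at fork node E ∈ conditioning set.
{E} contains no descendant of U and blocks every backdoor path.
No other singleton works — e.g. {W} leaves P1 open — so {E} is the unique smallest valid adjustment set.

{E}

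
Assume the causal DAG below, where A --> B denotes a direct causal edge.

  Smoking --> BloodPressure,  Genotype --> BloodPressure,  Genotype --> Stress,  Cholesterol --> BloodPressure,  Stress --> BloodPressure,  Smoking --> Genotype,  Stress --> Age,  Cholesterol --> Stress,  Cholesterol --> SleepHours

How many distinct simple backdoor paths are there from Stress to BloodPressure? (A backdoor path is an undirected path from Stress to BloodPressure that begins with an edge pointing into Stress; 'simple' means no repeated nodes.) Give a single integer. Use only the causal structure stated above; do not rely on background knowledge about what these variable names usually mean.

A backdoor path from Stress to BloodPressure is any simple undirected path whose first edge points into Stress (i.e. leaves Stress via a parent).
Parents of Stress: {Cholesterol, Genotype}.
Enumerating:
  P1: Stress <- Genotype <- Smoking -> BloodPressure
  P2: Stress <- Genotype -> BloodPressure
  P3: Stress <- Cholesterol -> BloodPressure
That exhausts the simple backdoor paths. Count: 3.

3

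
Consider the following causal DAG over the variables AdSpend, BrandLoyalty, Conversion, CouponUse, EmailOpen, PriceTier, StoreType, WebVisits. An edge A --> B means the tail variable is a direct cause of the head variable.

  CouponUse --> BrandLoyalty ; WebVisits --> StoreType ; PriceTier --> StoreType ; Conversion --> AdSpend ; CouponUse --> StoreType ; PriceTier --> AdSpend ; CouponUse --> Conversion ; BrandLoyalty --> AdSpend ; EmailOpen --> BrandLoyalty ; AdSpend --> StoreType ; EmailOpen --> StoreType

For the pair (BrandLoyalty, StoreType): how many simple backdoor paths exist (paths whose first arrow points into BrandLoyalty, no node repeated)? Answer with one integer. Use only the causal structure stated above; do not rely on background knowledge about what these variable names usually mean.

4

A backdoor path from BrandLoyalty to StoreType is any simple undirected path whose first edge points into BrandLoyalty (i.e. leaves BrandLoyalty via a parent).
Parents of BrandLoyalty: {CouponUse, EmailOpen}.
Enumerating:
  P1: BrandLoyalty <- EmailOpen -> StoreType
  P2: BrandLoyalty <- CouponUse -> Conversion -> AdSpend <- PriceTier -> StoreType
  P3: BrandLoyalty <- CouponUse -> Conversion -> AdSpend -> StoreType
  P4: BrandLoyalty <- CouponUse -> StoreType
That exhausts the simple backdoor paths. Count: 4.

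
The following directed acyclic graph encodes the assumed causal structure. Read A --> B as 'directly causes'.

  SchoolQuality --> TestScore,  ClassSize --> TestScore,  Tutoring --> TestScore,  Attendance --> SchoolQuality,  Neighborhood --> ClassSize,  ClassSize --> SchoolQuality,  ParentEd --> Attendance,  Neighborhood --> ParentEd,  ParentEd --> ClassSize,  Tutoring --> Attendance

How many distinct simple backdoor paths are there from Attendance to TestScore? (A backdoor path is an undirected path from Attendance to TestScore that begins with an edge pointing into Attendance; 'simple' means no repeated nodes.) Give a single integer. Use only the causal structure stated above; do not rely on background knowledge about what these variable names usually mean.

5

A backdoor path from Attendance to TestScore is any simple undirected path whose first edge points into Attendance (i.e. leaves Attendance via a parent).
Parents of Attendance: {ParentEd, Tutoring}.
Enumerating:
  P1: Attendance <- Tutoring -> TestScore
  P2: Attendance <- ParentEd <- Neighborhood -> ClassSize -> SchoolQuality -> TestScore
  P3: Attendance <- ParentEd <- Neighborhood -> ClassSize -> TestScore
  P4: Attendance <- ParentEd -> ClassSize -> SchoolQuality -> TestScore
  P5: Attendance <- ParentEd -> ClassSize -> TestScore
That exhausts the simple backdoor paths. Count: 5.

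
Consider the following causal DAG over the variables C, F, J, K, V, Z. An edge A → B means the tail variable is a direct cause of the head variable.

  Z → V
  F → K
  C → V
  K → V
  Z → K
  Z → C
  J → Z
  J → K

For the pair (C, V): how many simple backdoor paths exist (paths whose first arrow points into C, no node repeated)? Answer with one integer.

3

A backdoor path from C to V is any simple undirected path whose first edge points into C (i.e. leaves C via a parent).
Parents of C: {Z}.
Enumerating:
  P1: C <- Z <- J -> K -> V
  P2: C <- Z -> K -> V
  P3: C <- Z -> V
That exhausts the simple backdoor paths. Count: 3.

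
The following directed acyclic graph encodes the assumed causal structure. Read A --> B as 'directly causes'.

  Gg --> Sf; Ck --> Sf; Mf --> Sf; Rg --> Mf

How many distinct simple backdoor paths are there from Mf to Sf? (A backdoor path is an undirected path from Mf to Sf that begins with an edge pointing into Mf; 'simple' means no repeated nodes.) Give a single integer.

A backdoor path from Mf to Sf is any simple undirected path whose first edge points into Mf (i.e. leaves Mf via a parent).
Parents of Mf: {Rg}.
No simple path from any parent of Mf reaches Sf without revisiting Mf, so there are no backdoor paths.

0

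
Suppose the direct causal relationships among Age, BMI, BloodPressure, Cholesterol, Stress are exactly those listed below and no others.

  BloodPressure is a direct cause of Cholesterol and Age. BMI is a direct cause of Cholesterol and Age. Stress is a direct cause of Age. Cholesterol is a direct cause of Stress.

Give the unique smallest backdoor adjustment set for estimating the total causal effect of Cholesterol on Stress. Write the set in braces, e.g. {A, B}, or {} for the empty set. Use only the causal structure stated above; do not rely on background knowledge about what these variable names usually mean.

{}

Variables eligible for adjustment (non-descendants of Cholesterol, excluding Cholesterol and Stress): {BMI, BloodPressure}.
Backdoor paths from Cholesterol to Stress:
  P1: Cholesterol <- BloodPressure -> Age <- Stress
  P2: Cholesterol <- BMI -> Age <- Stress
Each backdoor path contains an unconditioned collider, so every path is already blocked with the empty conditioning set:
  P1: blocked at collider Age (neither it nor any descendant is in the conditioning set).
  P2: blocked at collider Age (neither it nor any descendant is in the conditioning set).
The empty set is therefore the unique smallest valid set.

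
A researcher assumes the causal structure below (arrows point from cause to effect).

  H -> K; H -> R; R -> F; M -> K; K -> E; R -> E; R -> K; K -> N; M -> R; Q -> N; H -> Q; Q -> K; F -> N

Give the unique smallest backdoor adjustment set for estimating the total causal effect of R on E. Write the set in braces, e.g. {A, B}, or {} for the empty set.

Variables eligible for adjustment (non-descendants of R, excluding R and E): {H, M, Q}.
Backdoor paths from R to E:
  P1: R <- H -> Q -> K -> E
  P2: R <- H -> Q -> N <- K -> E
  P3: R <- H -> K -> E
  P4: R <- M -> K -> E
The empty set is not sufficient: P1 (R <- H -> Q -> K -> E) has no collider blocking it and no conditioned non-collider, so it is open.
Try {H, M}:
  P1: blocked at fork node H ∈ conditioning set.
  P2: blocked at fork node H ∈ conditioning set.
  P3: blocked at fork node H ∈ conditioning set.
  P4: blocked at fork node M ∈ conditioning set.
{H, M} contains no descendant of R and blocks every backdoor path.
Every element of {H, M} is needed (dropping H leaves P1 open; dropping M leaves P4 open), so no proper subset is valid.
Among all size-2 subsets of the eligible variables, only {H, M} blocks every backdoor path, so it is the unique smallest valid adjustment set.

{H, M}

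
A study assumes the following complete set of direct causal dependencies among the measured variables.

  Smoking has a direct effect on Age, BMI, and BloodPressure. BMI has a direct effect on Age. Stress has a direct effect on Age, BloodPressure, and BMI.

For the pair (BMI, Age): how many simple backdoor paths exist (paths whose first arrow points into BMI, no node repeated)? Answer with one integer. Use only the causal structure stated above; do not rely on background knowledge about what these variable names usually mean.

A backdoor path from BMI to Age is any simple undirected path whose first edge points into BMI (i.e. leaves BMI via a parent).
Parents of BMI: {Smoking, Stress}.
Enumerating:
  P1: BMI <- Smoking -> Age
  P2: BMI <- Smoking -> BloodPressure <- Stress -> Age
  P3: BMI <- Stress -> Age
  P4: BMI <- Stress -> BloodPressure <- Smoking -> Age
That exhausts the simple backdoor paths. Count: 4.

4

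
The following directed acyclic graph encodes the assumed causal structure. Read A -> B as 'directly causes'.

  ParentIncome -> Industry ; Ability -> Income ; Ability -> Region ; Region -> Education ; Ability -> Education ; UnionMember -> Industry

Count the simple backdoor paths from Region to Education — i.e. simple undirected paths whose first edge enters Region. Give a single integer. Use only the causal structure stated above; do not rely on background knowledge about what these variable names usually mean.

A backdoor path from Region to Education is any simple undirected path whose first edge points into Region (i.e. leaves Region via a parent).
Parents of Region: {Ability}.
Enumerating:
  P1: Region <- Ability -> Education
That exhausts the simple backdoor paths. Count: 1.

1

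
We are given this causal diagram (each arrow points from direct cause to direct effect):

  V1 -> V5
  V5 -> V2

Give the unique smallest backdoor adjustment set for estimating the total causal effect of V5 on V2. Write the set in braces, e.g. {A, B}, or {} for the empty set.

Variables eligible for adjustment (non-descendants of V5, excluding V5 and V2): {V1}.
Backdoor paths from V5 to V2:
  (none)
With no backdoor paths the empty set already satisfies the criterion, and it is trivially minimal.

{}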